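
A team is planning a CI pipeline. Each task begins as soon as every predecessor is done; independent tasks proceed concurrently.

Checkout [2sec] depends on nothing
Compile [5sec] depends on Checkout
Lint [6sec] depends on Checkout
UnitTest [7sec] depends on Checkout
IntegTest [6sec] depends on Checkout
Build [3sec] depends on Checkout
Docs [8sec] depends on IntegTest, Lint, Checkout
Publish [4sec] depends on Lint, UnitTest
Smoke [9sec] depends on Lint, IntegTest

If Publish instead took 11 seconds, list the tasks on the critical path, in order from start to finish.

Checkout, UnitTest, Publish

Critical path before the change: Checkout→Lint→Smoke = 2+6+9 = 17 giving 17 seconds.
The longest path through Publish is only 13 seconds, so Publish has float 4.
Now Checkout→UnitTest→Publish = 2+7+11 = 20 is longest, so the finish becomes 20 seconds.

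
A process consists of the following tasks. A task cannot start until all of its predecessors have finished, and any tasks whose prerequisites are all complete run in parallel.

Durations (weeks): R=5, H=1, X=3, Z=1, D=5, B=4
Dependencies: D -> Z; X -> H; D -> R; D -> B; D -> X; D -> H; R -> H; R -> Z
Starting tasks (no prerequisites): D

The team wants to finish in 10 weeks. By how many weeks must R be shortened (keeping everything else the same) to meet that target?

Current finish: 11 weeks; target: 10.
R is on every critical path, so each week cut from R cuts the finish by one (this holds down to a finish of 9).
Need 11 − 10 = 1 week off R → R becomes 4 weeks, finish becomes 10.

1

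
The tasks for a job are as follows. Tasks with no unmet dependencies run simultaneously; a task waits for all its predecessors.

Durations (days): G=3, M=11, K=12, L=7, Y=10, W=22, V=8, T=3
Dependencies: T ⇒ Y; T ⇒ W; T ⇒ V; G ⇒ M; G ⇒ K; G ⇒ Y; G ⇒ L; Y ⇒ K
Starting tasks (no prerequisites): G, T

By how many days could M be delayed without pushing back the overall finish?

11

G→Y→K = 3+10+12 = 25 sets the makespan at 25 days.
M finishes as early as 14 and must finish by 25.
Float = 25 − 14 = 11.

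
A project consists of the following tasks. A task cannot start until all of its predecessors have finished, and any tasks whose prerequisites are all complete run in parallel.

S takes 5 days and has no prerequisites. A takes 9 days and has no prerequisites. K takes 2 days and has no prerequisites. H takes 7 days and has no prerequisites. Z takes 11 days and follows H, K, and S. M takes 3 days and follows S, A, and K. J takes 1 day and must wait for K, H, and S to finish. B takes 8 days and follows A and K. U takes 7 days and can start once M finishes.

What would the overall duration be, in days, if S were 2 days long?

The binding path is A→M→U = 9+3+7 = 19; finish at 19 days.
S has 3 days of float (longest path through it is 16).
No other chain overtakes it, so the finish is 19 days.

19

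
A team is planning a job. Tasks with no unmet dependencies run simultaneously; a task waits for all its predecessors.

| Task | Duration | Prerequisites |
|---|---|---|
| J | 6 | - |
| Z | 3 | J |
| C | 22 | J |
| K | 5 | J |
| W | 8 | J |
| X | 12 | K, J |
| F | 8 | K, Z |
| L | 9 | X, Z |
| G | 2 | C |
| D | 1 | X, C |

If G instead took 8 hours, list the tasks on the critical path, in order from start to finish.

J, C, G

Critical path before the change: J→K→X→L = 6+5+12+9 = 32 giving 32 hours.
The longest path through G is only 30 hours, so G has float 2.
Now J→C→G = 6+22+8 = 36 is longest, so the finish becomes 36 hours.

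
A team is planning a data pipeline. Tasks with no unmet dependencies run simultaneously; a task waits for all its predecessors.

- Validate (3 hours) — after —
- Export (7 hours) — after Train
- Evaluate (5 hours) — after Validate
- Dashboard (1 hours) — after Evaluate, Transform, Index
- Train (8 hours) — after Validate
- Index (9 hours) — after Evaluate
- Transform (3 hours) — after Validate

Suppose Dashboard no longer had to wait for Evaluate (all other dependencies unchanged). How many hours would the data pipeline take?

Original critical path: Validate→Train→Export = 3+8+7 = 18 ⇒ 18 hours.
Dropping Evaluate→Dashboard doesn't change Dashboard's earliest start (17); another predecessor still binds.
After: Validate→Train→Export = 3+8+7 = 18 → 18 hours.

18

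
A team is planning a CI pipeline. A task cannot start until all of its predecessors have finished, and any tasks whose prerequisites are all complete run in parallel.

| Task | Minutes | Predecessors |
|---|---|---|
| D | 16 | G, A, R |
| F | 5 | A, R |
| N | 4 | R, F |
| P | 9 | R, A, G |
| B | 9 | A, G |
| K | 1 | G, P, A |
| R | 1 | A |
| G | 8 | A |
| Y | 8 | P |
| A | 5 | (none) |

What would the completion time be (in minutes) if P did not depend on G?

Original critical path: A→G→P→Y = 5+8+9+8 = 30 ⇒ 30 minutes.
Without G→P, P's earliest start moves from 13 to 6.
New critical path: A→G→D = 5+8+16 = 29 ⇒ 29 minutes.

29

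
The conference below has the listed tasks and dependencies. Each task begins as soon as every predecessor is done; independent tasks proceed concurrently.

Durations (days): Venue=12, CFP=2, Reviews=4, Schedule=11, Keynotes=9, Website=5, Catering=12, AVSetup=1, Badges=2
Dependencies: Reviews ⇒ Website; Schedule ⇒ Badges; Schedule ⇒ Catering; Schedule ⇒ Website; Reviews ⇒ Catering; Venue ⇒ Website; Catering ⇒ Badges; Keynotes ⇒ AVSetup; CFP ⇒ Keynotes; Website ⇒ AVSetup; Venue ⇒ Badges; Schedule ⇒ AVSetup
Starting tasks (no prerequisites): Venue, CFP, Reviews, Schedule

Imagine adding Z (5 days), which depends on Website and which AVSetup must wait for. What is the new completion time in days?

Originally the conference takes 25 days.
With Z inserted, AVSetup now waits for max(Schedule, Website, Keynotes, Z).
New critical path: Schedule→Catering→Badges = 11+12+2 = 25 ⇒ 25 days.

25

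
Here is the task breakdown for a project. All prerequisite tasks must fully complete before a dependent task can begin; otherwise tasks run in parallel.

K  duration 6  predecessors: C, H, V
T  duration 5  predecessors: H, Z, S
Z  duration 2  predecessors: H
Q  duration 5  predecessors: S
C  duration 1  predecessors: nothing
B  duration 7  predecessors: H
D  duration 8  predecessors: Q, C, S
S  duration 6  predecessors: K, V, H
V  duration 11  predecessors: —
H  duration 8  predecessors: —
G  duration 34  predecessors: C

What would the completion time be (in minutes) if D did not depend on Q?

Before: longest chain V→K→S→Q→D = 11+6+6+5+8 = 36, finish 36.
Without Q→D, D's earliest start moves from 28 to 23.
The longest chain is now C→G = 1+34 = 35, so the plan takes 35 minutes.

35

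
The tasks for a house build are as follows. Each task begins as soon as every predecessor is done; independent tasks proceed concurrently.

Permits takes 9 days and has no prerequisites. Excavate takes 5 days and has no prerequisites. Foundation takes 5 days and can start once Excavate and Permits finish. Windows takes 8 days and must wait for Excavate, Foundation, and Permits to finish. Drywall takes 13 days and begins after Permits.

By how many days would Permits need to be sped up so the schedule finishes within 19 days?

3

Current finish: 22 days; target: 19.
Permits is on every critical path, so each day cut from Permits cuts the finish by one (this holds down to a finish of 18).
Need 22 − 19 = 3 days off Permits → Permits becomes 6 days, finish becomes 19.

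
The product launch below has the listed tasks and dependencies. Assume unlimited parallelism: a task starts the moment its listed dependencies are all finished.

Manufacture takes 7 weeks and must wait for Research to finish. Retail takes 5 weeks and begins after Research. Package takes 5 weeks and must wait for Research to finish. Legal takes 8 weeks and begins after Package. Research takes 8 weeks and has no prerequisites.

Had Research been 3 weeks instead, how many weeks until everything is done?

16

Baseline: Research→Package→Legal = 8+5+8 = 21 → 21 weeks.
Since Research is critical, the -5 change carries straight to that chain (now 16 weeks).
No other chain overtakes it, so the finish is 16 weeks.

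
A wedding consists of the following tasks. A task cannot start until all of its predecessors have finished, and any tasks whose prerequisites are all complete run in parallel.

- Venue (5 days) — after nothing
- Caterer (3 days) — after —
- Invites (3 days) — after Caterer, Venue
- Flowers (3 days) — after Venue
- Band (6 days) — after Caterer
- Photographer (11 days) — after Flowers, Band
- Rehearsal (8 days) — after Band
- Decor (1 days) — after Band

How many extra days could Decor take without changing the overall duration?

10

Critical path: Caterer→Band→Photographer = 3+6+11 = 20, so the finish is 20 days.
Longest path through Decor: 10 days (earliest finish 10, latest finish 20).
Float = 20 − 10 = 10.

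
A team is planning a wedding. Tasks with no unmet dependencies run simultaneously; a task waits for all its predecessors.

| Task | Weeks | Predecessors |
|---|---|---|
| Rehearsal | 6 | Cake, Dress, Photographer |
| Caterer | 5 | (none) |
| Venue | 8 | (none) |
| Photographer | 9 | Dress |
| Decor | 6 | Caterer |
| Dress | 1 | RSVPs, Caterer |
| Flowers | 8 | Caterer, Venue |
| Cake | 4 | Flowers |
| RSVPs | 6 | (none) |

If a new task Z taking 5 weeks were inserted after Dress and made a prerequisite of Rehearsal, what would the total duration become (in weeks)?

Originally the plan takes 26 weeks.
With Z inserted, Rehearsal now waits for max(Cake, Dress, Photographer, Z).
New critical path: Venue→Flowers→Cake→Rehearsal = 8+8+4+6 = 26 ⇒ 26 weeks.

26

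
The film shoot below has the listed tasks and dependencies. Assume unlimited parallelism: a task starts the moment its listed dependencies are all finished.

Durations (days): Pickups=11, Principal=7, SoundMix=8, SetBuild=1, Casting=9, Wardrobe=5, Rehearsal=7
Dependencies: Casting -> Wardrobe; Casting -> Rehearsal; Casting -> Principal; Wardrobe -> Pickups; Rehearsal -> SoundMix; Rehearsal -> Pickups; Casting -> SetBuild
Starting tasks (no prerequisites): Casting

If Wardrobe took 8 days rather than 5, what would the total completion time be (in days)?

Actual critical path: Casting→Rehearsal→Pickups = 9+7+11 = 27 ⇒ 27 days.
The longest path through Wardrobe is only 25 days, so Wardrobe has float 2.
New critical path: Casting→Wardrobe→Pickups = 9+8+11 = 28 ⇒ 28 days.

28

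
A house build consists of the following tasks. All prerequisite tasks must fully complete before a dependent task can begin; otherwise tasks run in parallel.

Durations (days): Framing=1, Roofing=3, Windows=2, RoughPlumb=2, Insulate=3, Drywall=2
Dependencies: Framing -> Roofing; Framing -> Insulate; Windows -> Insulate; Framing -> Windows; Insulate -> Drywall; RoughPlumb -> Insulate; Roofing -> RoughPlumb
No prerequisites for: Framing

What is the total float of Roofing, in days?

Critical path: Framing→Roofing→RoughPlumb→Insulate→Drywall = 1+3+2+3+2 = 11, so the finish is 11 days.
Roofing finishes as early as 4 and must finish by 4.
Float = 11 − 11 = 0.

0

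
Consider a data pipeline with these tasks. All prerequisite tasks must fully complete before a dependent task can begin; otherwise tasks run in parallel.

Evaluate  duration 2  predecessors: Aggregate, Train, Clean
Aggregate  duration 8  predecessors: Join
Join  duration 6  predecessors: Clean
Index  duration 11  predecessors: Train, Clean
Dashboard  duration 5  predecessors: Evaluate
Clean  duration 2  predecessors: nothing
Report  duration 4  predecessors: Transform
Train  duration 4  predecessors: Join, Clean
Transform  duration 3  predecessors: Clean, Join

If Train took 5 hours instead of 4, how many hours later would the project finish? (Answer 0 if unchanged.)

1

Baseline: Clean→Join→Train→Index = 2+6+4+11 = 23 → 23 hours.
Train lies on that path, so at 5 hours the path becomes 24 hours.
That remains the longest chain; total 24 hours.
Change in finish: 24 − 23 = +1 hours.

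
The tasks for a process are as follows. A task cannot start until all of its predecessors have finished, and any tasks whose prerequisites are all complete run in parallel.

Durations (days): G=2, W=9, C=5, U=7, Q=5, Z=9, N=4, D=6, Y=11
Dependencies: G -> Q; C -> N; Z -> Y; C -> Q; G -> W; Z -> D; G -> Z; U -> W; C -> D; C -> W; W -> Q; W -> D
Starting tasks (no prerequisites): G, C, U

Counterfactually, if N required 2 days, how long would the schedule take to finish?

As given, the longest chain is G→Z→Y = 2+9+11 = 22, so the finish is 22 days.
N is off the critical path — its longest chain is 9 days, giving 13 of slack.
No other chain overtakes it, so the finish is 22 days.

22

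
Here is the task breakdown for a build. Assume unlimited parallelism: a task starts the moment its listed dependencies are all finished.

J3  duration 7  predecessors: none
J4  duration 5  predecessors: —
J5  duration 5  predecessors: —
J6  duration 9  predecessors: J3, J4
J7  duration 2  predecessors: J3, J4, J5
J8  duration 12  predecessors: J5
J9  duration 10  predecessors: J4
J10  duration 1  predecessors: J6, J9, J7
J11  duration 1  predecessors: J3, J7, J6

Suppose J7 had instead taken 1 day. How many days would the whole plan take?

17

As given, the longest chain is J3→J6→J10 = 7+9+1 = 17, so the finish is 17 days.
The longest path through J7 is only 10 days, so J7 has float 7.
No other chain overtakes it, so the finish is 17 days.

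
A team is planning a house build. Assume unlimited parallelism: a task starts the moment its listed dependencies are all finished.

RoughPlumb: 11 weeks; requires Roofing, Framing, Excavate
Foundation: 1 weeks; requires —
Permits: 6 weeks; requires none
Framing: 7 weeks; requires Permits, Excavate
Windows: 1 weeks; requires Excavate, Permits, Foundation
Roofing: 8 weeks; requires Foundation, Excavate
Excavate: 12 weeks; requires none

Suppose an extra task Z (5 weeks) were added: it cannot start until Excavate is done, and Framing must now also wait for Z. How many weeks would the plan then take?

35

Originally the plan takes 31 weeks.
With Z inserted, Framing now waits for max(Permits, Excavate, Z).
New critical path: Excavate→Z→Framing→RoughPlumb = 12+5+7+11 = 35 ⇒ 35 weeks.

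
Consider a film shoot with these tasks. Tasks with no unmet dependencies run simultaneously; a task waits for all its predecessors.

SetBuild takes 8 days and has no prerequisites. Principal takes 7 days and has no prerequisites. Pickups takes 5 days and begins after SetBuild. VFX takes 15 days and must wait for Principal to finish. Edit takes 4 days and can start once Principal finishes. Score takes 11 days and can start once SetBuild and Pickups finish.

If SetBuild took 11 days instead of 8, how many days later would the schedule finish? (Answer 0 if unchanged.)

3

Baseline: SetBuild→Pickups→Score = 8+5+11 = 24 → 24 days.
SetBuild is on the critical path; changing it to 11 makes that path 27 days.
No other chain overtakes it, so the finish is 27 days.
Change in finish: 27 − 24 = +3 days.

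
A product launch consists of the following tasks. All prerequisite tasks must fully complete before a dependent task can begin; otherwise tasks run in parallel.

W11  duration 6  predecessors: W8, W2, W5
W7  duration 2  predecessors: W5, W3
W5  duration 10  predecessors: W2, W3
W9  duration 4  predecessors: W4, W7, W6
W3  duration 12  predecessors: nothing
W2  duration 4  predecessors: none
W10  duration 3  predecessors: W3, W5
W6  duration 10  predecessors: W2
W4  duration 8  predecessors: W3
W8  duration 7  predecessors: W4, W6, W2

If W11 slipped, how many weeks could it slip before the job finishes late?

0

Critical path: W3→W4→W8→W11 = 12+8+7+6 = 33, so the finish is 33 weeks.
Longest path through W11: 33 weeks (earliest finish 33, latest finish 33).
Float = 33 − 33 = 0.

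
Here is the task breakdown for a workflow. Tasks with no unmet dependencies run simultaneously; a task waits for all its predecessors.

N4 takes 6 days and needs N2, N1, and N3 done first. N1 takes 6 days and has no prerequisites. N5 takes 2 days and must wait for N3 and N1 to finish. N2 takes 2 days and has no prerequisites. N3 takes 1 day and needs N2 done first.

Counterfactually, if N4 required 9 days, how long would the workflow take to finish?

As given, the longest chain is N1→N4 = 6+6 = 12, so the finish is 12 days.
N4 lies on that path, so at 9 days the path becomes 15 days.
That remains the longest chain; total 15 days.

15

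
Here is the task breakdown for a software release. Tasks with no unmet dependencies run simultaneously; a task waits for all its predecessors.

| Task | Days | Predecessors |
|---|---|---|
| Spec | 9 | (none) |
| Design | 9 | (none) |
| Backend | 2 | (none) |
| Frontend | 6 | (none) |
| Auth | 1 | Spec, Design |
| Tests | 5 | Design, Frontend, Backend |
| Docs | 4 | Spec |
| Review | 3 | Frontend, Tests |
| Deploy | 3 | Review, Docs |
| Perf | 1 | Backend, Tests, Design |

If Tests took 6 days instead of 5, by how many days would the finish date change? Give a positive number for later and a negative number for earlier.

1

Actual critical path: Design→Tests→Review→Deploy = 9+5+3+3 = 20 ⇒ 20 days.
Tests is on the critical path; changing it to 6 makes that path 21 days.
The critical path is still Design→Tests→Review→Deploy; finish is now 21 days.
Change in finish: 21 − 20 = +1 days.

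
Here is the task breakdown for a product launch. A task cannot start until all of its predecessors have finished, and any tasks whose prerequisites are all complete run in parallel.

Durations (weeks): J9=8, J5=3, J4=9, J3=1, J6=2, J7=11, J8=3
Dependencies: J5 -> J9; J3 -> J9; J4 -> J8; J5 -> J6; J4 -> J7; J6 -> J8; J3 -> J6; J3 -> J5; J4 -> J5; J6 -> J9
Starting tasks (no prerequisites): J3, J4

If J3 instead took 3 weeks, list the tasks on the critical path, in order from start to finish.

Actual critical path: J4→J5→J6→J9 = 9+3+2+8 = 22 ⇒ 22 weeks.
J3 has 8 weeks of float (longest path through it is 14).
No other chain overtakes it, so the finish is 22 weeks.

J4, J5, J6, J9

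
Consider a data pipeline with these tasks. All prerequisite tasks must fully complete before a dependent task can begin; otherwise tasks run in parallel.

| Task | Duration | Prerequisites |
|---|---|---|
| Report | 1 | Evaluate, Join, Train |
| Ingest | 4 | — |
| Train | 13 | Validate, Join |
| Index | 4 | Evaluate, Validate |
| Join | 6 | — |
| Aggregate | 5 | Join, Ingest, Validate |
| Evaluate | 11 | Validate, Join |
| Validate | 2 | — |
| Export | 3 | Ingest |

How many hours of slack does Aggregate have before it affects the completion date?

Critical path: Join→Evaluate→Index = 6+11+4 = 21, so the finish is 21 hours.
The longest chain containing Aggregate totals 11 hours.
Slack of Aggregate = 16 − 6 = 10 hours.

10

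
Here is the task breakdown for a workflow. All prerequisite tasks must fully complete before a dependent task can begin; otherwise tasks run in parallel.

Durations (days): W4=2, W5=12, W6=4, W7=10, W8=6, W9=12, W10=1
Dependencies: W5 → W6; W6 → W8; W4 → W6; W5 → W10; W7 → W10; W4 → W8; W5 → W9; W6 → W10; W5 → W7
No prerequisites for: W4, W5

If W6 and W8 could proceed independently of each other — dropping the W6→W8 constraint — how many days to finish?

24

Original critical path: W5→W9 = 12+12 = 24 ⇒ 24 days.
Without W6→W8, W8's earliest start moves from 16 to 2.
After: W5→W9 = 12+12 = 24 → 24 days.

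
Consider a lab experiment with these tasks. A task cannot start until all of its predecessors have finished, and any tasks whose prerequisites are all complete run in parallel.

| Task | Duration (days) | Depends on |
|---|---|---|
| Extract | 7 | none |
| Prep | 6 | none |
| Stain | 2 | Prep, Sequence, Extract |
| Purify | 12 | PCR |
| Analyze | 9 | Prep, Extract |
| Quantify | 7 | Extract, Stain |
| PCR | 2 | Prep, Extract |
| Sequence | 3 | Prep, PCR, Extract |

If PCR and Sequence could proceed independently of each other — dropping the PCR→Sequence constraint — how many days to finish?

21

With the dependency in place, Extract→PCR→Sequence→Stain→Quantify = 7+2+3+2+7 = 21 sets the finish at 21 days.
Without PCR→Sequence, Sequence's earliest start moves from 9 to 7.
New critical path: Extract→PCR→Purify = 7+2+12 = 21 ⇒ 21 days.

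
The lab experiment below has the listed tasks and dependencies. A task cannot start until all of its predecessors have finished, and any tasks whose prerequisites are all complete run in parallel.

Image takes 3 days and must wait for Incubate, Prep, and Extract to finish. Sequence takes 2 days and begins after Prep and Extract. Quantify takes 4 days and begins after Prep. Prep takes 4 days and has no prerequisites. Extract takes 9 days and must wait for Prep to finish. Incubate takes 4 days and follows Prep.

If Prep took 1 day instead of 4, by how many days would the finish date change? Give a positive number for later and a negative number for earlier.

-3

Critical path before the change: Prep→Extract→Image = 4+9+3 = 16 giving 16 days.
Prep is on the critical path; changing it to 1 makes that path 13 days.
No other chain overtakes it, so the finish is 13 days.
Change in finish: 13 − 16 = -3 days.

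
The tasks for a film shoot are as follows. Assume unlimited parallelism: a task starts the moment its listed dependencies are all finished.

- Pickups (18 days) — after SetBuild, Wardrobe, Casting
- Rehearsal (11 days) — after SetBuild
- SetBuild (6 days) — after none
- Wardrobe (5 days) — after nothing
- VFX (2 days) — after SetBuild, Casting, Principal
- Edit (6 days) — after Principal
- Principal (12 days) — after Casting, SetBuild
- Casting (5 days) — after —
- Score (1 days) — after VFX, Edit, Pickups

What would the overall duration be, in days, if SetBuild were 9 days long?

The binding path is SetBuild→Principal→Edit→Score = 6+12+6+1 = 25; finish at 25 days.
SetBuild lies on that path, so at 9 days the path becomes 28 days.
The critical path is still SetBuild→Principal→Edit→Score; finish is now 28 days.

28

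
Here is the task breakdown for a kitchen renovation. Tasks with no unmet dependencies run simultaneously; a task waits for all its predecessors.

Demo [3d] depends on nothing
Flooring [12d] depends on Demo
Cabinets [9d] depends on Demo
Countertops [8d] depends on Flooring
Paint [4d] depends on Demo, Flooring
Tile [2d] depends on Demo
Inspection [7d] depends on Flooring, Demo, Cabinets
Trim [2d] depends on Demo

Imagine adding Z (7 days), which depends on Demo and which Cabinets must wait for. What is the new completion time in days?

Originally the job takes 23 days.
With Z inserted, Cabinets now waits for max(Demo, Z).
New critical path: Demo→Z→Cabinets→Inspection = 3+7+9+7 = 26 ⇒ 26 days.

26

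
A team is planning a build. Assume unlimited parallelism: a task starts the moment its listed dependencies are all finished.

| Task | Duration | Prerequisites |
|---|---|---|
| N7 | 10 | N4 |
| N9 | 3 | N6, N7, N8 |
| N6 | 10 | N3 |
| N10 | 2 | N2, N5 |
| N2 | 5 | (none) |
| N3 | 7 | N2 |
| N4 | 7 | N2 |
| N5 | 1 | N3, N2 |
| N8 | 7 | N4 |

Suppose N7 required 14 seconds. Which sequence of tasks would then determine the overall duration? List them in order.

As given, the longest chain is N2→N4→N7→N9 = 5+7+10+3 = 25, so the finish is 25 seconds.
N7 lies on that path, so at 14 seconds the path becomes 29 seconds.
The critical path is still N2→N4→N7→N9; finish is now 29 seconds.

N2, N4, N7, N9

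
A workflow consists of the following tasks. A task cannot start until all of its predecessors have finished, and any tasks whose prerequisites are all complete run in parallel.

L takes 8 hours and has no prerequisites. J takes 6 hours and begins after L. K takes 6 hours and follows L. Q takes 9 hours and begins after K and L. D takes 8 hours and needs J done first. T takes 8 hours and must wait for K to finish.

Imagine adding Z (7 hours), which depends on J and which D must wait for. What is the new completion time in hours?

29

Originally the workflow takes 23 hours.
With Z inserted, D now waits for max(J, Z).
New critical path: L→J→Z→D = 8+6+7+8 = 29 ⇒ 29 hours.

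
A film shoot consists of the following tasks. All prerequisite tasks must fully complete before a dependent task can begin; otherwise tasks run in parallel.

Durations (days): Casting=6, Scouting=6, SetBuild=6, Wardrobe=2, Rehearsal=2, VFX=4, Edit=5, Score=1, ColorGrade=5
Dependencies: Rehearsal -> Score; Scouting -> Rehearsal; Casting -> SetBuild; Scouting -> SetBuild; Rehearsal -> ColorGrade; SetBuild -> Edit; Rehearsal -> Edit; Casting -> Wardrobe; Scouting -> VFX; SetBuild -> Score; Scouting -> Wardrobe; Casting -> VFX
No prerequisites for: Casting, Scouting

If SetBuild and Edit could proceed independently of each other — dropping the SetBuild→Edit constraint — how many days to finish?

13

Original critical path: Casting→SetBuild→Edit = 6+6+5 = 17 ⇒ 17 days.
Without SetBuild→Edit, Edit's earliest start moves from 12 to 8.
New critical path: Casting→SetBuild→Score = 6+6+1 = 13 ⇒ 13 days.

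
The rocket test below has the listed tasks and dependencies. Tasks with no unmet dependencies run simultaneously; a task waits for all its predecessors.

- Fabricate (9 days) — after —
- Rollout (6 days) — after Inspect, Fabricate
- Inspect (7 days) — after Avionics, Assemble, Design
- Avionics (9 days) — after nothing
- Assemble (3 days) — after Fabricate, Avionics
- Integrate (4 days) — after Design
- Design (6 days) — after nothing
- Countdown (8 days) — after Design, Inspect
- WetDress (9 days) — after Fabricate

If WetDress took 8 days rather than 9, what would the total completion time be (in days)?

The binding path is Fabricate→Assemble→Inspect→Countdown = 9+3+7+8 = 27; finish at 27 days.
WetDress has 9 days of float (longest path through it is 18).
No other chain overtakes it, so the finish is 27 days.

27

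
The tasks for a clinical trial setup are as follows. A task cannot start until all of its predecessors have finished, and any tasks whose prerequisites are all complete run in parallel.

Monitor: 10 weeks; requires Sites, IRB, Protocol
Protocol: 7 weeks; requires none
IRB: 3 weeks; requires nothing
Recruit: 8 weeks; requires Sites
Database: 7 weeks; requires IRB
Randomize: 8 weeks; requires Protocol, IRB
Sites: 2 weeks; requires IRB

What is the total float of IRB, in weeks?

Critical path: Protocol→Monitor = 7+10 = 17, so the finish is 17 weeks.
Longest path through IRB: 15 weeks (earliest finish 3, latest finish 5).
So IRB can slip 5 − 3 = 2 weeks.

2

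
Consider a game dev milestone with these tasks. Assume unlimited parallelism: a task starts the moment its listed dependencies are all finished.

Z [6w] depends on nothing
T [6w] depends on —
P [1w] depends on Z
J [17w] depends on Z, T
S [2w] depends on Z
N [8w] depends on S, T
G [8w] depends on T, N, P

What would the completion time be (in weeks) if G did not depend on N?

Original critical path: Z→S→N→G = 6+2+8+8 = 24 ⇒ 24 weeks.
Without N→G, G's earliest start moves from 16 to 7.
New critical path: Z→J = 6+17 = 23 ⇒ 23 weeks.

23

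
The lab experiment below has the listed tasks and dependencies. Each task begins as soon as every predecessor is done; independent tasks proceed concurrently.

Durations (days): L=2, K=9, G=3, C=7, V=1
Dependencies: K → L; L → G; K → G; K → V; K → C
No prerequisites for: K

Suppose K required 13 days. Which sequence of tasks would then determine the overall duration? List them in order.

K, C

The binding path is K→C = 9+7 = 16; finish at 16 days.
K lies on that path, so at 13 days the path becomes 20 days.
That remains the longest chain; total 20 days.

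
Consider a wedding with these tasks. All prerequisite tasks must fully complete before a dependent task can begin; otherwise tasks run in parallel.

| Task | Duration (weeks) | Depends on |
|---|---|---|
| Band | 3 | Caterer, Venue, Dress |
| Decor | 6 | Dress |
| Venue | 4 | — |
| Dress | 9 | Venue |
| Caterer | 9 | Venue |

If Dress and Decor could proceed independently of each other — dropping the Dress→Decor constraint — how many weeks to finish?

Original critical path: Venue→Dress→Decor = 4+9+6 = 19 ⇒ 19 weeks.
Without Dress→Decor, Decor's earliest start moves from 13 to 0.
New critical path: Venue→Caterer→Band = 4+9+3 = 16 ⇒ 16 weeks.

16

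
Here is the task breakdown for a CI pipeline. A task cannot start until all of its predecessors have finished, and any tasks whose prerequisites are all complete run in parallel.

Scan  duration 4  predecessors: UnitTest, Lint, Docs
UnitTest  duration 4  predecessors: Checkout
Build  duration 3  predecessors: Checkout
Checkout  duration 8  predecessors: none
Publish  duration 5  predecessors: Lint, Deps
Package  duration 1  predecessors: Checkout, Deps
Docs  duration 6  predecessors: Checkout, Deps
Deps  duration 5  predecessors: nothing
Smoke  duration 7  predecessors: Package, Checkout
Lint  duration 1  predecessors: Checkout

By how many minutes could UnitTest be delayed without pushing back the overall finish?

The longest chain is Checkout→Docs→Scan = 8+6+4 = 18; overall finish 18 minutes.
UnitTest finishes as early as 12 and must finish by 14.
So UnitTest can slip 14 − 12 = 2 minutes.

2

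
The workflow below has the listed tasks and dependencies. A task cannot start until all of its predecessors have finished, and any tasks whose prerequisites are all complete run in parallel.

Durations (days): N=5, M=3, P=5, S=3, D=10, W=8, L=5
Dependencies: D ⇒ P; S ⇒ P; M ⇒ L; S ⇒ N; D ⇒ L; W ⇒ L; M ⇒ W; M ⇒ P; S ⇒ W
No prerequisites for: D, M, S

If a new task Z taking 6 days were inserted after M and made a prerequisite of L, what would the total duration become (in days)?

16

Originally the plan takes 16 days.
With Z inserted, L now waits for max(M, W, D, Z).
New critical path: M→W→L = 3+8+5 = 16 ⇒ 16 days.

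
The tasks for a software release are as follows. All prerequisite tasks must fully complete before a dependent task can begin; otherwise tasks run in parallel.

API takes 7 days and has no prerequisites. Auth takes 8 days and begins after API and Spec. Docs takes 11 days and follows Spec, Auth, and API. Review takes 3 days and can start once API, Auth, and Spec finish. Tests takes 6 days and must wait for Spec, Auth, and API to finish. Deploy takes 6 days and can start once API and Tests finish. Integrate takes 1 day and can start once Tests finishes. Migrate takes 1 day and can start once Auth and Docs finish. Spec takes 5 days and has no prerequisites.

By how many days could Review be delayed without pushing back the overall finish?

The longest chain is API→Auth→Tests→Deploy = 7+8+6+6 = 27; overall finish 27 days.
Longest path through Review: 18 days (earliest finish 18, latest finish 27).
Slack of Review = 24 − 15 = 9 days.

9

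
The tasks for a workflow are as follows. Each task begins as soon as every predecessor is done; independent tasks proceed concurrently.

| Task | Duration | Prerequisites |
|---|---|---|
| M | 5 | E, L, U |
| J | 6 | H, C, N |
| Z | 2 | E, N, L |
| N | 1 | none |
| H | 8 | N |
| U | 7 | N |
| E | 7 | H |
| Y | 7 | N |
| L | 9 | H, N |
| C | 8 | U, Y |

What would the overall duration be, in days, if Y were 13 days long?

28

Actual critical path: N→H→L→M = 1+8+9+5 = 23 ⇒ 23 days.
Y has 1 day of float (longest path through it is 22).
New critical path: N→Y→C→J = 1+13+8+6 = 28 ⇒ 28 days.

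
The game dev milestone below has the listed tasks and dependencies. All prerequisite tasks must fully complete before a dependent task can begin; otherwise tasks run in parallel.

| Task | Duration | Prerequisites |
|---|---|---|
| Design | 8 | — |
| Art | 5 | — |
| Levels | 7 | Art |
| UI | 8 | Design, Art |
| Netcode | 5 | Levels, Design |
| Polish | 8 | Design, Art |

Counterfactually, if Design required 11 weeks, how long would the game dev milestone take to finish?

As given, the longest chain is Art→Levels→Netcode = 5+7+5 = 17, so the finish is 17 weeks.
Design has 1 week of float (longest path through it is 16).
Now Design→UI = 11+8 = 19 is longest, so the finish becomes 19 weeks.

19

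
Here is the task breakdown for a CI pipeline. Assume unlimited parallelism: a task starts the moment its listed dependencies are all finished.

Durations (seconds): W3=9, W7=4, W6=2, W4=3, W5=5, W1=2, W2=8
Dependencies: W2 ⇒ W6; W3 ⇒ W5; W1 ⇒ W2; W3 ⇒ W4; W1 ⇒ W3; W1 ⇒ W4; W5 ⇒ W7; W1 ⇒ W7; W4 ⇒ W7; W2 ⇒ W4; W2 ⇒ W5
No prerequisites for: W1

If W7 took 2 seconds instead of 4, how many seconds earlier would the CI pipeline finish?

2

Actual critical path: W1→W3→W5→W7 = 2+9+5+4 = 20 ⇒ 20 seconds.
W7 is on the critical path; changing it to 2 makes that path 18 seconds.
The critical path is still W1→W3→W5→W7; finish is now 18 seconds.
Change in finish: 18 − 20 = -2 seconds.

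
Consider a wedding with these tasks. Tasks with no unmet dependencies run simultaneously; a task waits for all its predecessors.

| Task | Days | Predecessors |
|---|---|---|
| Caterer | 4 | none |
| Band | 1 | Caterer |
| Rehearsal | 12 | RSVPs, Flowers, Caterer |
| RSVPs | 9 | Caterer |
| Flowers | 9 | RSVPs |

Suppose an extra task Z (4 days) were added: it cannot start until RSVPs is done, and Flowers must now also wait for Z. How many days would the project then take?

38

Originally the project takes 34 days.
With Z inserted, Flowers now waits for max(RSVPs, Z).
New critical path: Caterer→RSVPs→Z→Flowers→Rehearsal = 4+9+4+9+12 = 38 ⇒ 38 days.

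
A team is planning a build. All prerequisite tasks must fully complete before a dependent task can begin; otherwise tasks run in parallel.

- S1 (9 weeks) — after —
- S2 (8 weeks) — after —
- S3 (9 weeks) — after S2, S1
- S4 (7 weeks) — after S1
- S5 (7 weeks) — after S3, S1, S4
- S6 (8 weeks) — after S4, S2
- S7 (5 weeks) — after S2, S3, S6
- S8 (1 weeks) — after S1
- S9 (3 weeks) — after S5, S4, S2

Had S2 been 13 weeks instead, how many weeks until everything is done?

32

As given, the longest chain is S1→S4→S6→S7 = 9+7+8+5 = 29, so the finish is 29 weeks.
The longest path through S2 is only 27 weeks, so S2 has float 2.
New critical path: S2→S3→S5→S9 = 13+9+7+3 = 32 ⇒ 32 weeks.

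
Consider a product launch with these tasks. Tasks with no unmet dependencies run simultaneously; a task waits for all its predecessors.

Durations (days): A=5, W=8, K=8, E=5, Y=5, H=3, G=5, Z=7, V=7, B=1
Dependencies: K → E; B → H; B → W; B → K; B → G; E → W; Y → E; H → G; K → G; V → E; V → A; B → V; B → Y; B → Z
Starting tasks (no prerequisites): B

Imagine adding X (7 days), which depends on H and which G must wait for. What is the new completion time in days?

22

Originally the plan takes 22 days.
With X inserted, G now waits for max(K, B, H, X).
New critical path: B→K→E→W = 1+8+5+8 = 22 ⇒ 22 days.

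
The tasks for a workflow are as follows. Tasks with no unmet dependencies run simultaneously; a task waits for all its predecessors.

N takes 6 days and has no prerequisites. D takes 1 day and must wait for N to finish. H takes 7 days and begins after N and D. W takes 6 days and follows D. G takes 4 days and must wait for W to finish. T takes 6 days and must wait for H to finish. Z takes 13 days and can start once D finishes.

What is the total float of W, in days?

Critical path: N→D→H→T = 6+1+7+6 = 20, so the finish is 20 days.
The longest chain containing W totals 17 days.
Float = 20 − 17 = 3.

3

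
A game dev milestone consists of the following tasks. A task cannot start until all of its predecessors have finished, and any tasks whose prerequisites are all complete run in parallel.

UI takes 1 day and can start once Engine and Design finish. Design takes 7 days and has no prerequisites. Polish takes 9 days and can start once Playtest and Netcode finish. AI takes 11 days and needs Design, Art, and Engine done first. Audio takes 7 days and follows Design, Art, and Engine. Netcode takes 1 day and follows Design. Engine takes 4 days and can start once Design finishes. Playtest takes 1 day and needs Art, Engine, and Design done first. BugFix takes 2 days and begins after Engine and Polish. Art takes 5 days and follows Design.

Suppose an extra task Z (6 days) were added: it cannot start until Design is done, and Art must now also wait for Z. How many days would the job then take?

30

Originally the job takes 24 days.
With Z inserted, Art now waits for max(Design, Z).
New critical path: Design→Z→Art→Playtest→Polish→BugFix = 7+6+5+1+9+2 = 30 ⇒ 30 days.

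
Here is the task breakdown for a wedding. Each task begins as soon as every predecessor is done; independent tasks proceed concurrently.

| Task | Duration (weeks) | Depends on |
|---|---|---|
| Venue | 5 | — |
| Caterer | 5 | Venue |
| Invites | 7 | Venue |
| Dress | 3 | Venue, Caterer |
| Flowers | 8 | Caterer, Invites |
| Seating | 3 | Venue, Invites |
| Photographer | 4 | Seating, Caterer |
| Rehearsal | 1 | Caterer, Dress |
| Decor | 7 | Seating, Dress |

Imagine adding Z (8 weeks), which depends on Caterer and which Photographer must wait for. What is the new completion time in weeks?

Originally the job takes 22 weeks.
With Z inserted, Photographer now waits for max(Seating, Caterer, Z).
New critical path: Venue→Caterer→Z→Photographer = 5+5+8+4 = 22 ⇒ 22 weeks.

22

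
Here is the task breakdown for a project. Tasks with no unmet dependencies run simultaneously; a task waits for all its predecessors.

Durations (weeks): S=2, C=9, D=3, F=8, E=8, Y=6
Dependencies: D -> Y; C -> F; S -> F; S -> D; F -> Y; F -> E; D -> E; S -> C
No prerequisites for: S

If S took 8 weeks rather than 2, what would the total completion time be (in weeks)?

As given, the longest chain is S→C→F→E = 2+9+8+8 = 27, so the finish is 27 weeks.
S lies on that path, so at 8 weeks the path becomes 33 weeks.
No other chain overtakes it, so the finish is 33 weeks.

33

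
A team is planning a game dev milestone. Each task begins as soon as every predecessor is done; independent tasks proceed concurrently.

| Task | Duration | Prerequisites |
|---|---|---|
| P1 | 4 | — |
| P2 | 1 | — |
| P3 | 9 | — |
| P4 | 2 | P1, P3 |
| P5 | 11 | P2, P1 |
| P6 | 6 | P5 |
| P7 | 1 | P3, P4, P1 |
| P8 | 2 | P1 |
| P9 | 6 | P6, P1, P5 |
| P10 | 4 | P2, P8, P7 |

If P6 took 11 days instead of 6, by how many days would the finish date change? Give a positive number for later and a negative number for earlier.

5

Critical path before the change: P1→P5→P6→P9 = 4+11+6+6 = 27 giving 27 days.
P6 lies on that path, so at 11 days the path becomes 32 days.
No other chain overtakes it, so the finish is 32 days.
Change in finish: 32 − 27 = +5 days.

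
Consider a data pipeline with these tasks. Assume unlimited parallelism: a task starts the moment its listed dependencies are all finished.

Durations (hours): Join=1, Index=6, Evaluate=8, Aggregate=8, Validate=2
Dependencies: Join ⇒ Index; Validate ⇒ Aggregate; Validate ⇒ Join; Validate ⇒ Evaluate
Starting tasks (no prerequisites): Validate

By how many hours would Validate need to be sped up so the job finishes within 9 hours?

Current finish: 10 hours; target: 9.
Validate is on every critical path, so each hour cut from Validate cuts the finish by one (this holds down to a finish of 9).
Need 10 − 9 = 1 hour off Validate → Validate becomes 1 hour, finish becomes 9.

1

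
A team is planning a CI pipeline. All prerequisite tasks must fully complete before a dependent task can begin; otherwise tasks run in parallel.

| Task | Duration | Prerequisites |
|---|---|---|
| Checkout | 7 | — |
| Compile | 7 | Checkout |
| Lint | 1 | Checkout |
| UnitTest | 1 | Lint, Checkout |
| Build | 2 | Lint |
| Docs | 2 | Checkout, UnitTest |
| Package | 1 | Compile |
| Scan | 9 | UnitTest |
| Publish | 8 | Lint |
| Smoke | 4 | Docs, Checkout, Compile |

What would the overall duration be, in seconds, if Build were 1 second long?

Baseline: Checkout→Compile→Smoke = 7+7+4 = 18 → 18 seconds.
Build is off the critical path — its longest chain is 10 seconds, giving 8 of slack.
That remains the longest chain; total 18 seconds.

18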